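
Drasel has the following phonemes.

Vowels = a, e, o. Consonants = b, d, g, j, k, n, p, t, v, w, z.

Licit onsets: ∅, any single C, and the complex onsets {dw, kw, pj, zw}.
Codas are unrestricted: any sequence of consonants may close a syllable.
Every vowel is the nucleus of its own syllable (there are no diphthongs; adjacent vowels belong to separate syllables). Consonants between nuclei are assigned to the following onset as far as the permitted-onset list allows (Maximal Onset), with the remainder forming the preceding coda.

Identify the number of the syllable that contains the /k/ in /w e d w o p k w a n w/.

3

Nuclei (vowels): e, o, a → 3 syllables.
V1 /e/ – V2 /o/: /dw/ is a licit onset in full, so it all attaches to the next syllable.
V2 /o/ – V3 /a/: /pkw/; trying suffixes from longest down, /kw/ is the first permitted one, so coda /p/ | onset /kw/.
Result: we.dwop.kwanw.
The /k/ is in the onset of syllable 3 (/kwanw/).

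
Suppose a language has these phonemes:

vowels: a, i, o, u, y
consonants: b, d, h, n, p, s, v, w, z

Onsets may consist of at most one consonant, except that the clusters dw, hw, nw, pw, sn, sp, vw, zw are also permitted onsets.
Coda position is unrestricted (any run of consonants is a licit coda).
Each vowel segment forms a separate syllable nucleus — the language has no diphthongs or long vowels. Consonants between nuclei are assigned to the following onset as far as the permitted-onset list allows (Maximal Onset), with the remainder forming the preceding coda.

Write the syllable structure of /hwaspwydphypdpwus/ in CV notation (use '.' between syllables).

The vowels are a, y, y, u — 4 nuclei, so 4 syllables.
Between /a/ (V1) and /y/ (V2): /spw/ — longest licit onset from the right is /pw/, leaving /s/ as coda.
Between /y/ (V2) and /y/ (V3): /dph/ — longest licit onset from the right is /h/, leaving /dp/ as coda.
Between /y/ (V3) and /u/ (V4): cluster /pdpw/ — the longest permitted-onset suffix is /pw/; onset = /pw/, preceding coda = /pd/.
Putting it together: hwas.pwydp.hypd.pwus.
Mapping each syllable to C/V: /hwas/ → CCVC, /pwydp/ → CCVCC, /hypd/ → CVCC, /pwus/ → CCVC.

CCVC.CCVCC.CVCC.CCVC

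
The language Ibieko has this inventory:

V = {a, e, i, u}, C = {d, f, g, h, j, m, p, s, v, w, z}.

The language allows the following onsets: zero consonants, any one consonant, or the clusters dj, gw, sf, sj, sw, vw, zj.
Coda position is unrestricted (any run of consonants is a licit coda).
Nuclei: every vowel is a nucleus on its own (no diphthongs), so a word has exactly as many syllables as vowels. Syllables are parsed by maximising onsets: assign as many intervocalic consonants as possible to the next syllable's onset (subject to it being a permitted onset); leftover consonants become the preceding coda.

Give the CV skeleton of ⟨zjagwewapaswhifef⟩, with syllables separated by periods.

CCV.CCV.CV.CVCC.CV.CVC

Nuclei (vowels): a, e, a, a, i, e → 6 syllables.
/a…e/ gap (V1→V2): cluster /gw/ — /gw/ is itself a permitted onset, so the whole cluster goes right; preceding coda = ∅.
/e…a/ gap (V2→V3): /w/ → onset of the next syllable (single consonants are always licit onsets).
/a…a/ gap (V3→V4): /p/ → onset of the next syllable (single consonants are always licit onsets).
/a…i/ gap (V4→V5): /swh/ splits as /sw/ + /h/ (/h/ is the longest suffix that is a licit onset).
/i…e/ gap (V5→V6): /f/ → onset of the next syllable (single consonants are always licit onsets).
Putting it together: zja.gwe.wa.pasw.hi.fef.
Mapping each syllable to C/V: /zja/ → CCV, /gwe/ → CCV, /wa/ → CV, /pasw/ → CVCC, /hi/ → CV, /fef/ → CVC.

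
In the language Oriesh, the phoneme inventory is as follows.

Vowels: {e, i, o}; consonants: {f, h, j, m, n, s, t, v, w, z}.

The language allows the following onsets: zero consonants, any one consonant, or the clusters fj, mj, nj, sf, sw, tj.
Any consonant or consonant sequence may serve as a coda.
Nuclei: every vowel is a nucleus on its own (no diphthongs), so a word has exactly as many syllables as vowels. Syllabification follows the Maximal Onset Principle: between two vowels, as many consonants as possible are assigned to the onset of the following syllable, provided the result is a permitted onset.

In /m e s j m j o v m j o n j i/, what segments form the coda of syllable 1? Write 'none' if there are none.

Nuclei (vowels): e, o, o, i → 4 syllables.
Between /e/ (V1) and /o/ (V2): /sjmj/ — longest licit onset from the right is /mj/, leaving /sj/ as coda.
Between /o/ (V2) and /o/ (V3): /vmj/ splits as /v/ + /mj/ (/mj/ is the longest suffix that is a licit onset).
Between /o/ (V3) and /i/ (V4): /nj/ — entire cluster is a permitted onset → onset /nj/, coda ∅.
Result: mesj.mjov.mjo.nji.
Syllable 1 is /mesj/: onset /m/, nucleus /e/, coda /sj/.

sj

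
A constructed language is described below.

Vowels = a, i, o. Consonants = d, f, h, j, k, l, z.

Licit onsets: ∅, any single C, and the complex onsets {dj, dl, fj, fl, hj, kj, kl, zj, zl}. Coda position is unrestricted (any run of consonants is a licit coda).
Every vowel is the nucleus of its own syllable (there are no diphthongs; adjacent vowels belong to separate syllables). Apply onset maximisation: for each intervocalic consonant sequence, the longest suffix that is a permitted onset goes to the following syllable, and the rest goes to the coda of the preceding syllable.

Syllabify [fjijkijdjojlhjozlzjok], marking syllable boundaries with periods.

fjij.kij.djojl.hjozl.zjok

The vowels are i, i, o, o, o — 5 nuclei, so 5 syllables.
V1 /i/ – V2 /i/: /jk/ — longest licit onset from the right is /k/, leaving /j/ as coda.
V2 /i/ – V3 /o/: /jdj/ — longest licit onset from the right is /dj/, leaving /j/ as coda.
V3 /o/ – V4 /o/: /jlhj/; trying suffixes from longest down, /hj/ is the first permitted one, so coda /jl/ | onset /hj/.
V4 /o/ – V5 /o/: /zlzj/ — longest licit onset from the right is /zj/, leaving /zl/ as coda.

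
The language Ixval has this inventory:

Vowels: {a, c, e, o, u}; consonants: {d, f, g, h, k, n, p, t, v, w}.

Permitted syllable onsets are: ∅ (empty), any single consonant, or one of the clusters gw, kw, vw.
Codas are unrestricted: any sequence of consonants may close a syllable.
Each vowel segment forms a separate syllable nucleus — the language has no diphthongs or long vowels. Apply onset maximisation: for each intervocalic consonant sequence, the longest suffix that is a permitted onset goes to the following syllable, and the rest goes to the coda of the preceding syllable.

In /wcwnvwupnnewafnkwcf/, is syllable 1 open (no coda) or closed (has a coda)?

Vowels present: c, u, e, a, c; each is a nucleus, giving 5 syllables.
V1 /c/ – V2 /u/: /wnvw/ splits as /wn/ + /vw/ (/vw/ is the longest suffix that is a licit onset).
V2 /u/ – V3 /e/: /pnn/; trying suffixes from longest down, /n/ is the first permitted one, so coda /pn/ | onset /n/.
V3 /e/ – V4 /a/: /w/ → onset of the next syllable (single consonants are always licit onsets).
V4 /a/ – V5 /c/: /fnkw/ — longest licit onset from the right is /kw/, leaving /fn/ as coda.
So the parse is wcwn.vwupn.ne.wafn.kwcf.
Syllable 1 is /wcwn/ with coda /wn/, so it is closed.

closed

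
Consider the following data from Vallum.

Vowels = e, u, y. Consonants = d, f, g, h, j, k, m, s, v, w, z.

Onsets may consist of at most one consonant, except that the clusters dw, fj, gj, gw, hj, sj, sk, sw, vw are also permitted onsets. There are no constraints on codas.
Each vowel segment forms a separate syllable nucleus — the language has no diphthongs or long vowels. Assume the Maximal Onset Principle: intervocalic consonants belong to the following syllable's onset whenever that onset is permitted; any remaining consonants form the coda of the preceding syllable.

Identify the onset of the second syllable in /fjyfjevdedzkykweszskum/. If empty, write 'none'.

fj

Vowels present: y, e, e, y, e, u; each is a nucleus, giving 6 syllables.
Between /y/ (V1) and /e/ (V2): /fj/ is a licit onset in full, so it all attaches to the next syllable.
Between /e/ (V2) and /e/ (V3): /vd/; trying suffixes from longest down, /d/ is the first permitted one, so coda /v/ | onset /d/.
Between /e/ (V3) and /y/ (V4): /dzk/ — longest licit onset from the right is /k/, leaving /dz/ as coda.
Between /y/ (V4) and /e/ (V5): /kw/ splits as /k/ + /w/ (/w/ is the longest suffix that is a licit onset).
Between /e/ (V5) and /u/ (V6): /szsk/; trying suffixes from longest down, /sk/ is the first permitted one, so coda /sz/ | onset /sk/.
Result: fjy.fjev.dedz.kyk.wesz.skum.
Syllable 2 is /fjev/: onset /fj/, nucleus /e/, coda /v/.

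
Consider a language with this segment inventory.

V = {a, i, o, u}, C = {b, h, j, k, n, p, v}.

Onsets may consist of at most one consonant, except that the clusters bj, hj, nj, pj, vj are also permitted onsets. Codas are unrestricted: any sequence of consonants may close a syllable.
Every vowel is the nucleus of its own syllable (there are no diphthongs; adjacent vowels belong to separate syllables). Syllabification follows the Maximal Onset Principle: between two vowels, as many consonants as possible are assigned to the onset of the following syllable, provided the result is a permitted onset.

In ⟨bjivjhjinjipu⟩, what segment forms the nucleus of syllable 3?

Nuclei (vowels): i, i, i, u → 4 syllables.
The third nucleus (vowel 3 from the left) is /i/.

i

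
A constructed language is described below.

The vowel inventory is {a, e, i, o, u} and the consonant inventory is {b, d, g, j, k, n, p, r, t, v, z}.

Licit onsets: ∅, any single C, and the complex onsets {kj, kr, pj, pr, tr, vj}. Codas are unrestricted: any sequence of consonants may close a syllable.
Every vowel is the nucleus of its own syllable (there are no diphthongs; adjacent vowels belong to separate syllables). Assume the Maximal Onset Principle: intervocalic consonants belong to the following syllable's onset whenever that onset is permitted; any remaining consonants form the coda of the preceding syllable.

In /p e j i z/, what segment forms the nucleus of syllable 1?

e

Vowels present: e, i; each is a nucleus, giving 2 syllables.
The first nucleus (vowel 1 from the left) is /e/.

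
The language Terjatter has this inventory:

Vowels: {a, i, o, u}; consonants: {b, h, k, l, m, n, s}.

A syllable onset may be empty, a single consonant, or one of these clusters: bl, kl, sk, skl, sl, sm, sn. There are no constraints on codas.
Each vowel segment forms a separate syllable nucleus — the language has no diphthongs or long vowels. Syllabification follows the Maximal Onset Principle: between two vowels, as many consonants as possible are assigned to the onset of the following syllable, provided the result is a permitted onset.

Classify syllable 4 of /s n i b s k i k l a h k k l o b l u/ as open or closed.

Nuclei (vowels): i, i, a, o, u → 5 syllables.
σ1/σ2 boundary: /bsk/; trying suffixes from longest down, /sk/ is the first permitted one, so coda /b/ | onset /sk/.
σ2/σ3 boundary: /kl/ is a licit onset in full, so it all attaches to the next syllable.
σ3/σ4 boundary: /hkkl/; trying suffixes from longest down, /kl/ is the first permitted one, so coda /hk/ | onset /kl/.
σ4/σ5 boundary: /bl/ is a licit onset in full, so it all attaches to the next syllable.
Result: snib.ski.klahk.klo.blu.
Syllable 4 is /klo/; it ends in its nucleus with no coda, so it is open.

open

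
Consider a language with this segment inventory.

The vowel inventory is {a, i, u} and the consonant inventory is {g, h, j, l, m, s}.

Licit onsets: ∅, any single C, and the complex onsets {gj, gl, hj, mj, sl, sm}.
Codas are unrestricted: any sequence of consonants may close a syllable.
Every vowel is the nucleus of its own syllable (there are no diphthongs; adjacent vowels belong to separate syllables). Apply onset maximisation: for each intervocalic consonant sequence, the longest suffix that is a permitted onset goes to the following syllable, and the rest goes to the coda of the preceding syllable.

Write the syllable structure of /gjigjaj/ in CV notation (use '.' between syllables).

The vowels are i, a — 2 nuclei, so 2 syllables.
σ1/σ2 boundary: /gj/ — entire cluster is a permitted onset → onset /gj/, coda ∅.
Syllabification: gji.gjaj.
Mapping each syllable to C/V: /gji/ → CCV, /gjaj/ → CCVC.

CCV.CCVC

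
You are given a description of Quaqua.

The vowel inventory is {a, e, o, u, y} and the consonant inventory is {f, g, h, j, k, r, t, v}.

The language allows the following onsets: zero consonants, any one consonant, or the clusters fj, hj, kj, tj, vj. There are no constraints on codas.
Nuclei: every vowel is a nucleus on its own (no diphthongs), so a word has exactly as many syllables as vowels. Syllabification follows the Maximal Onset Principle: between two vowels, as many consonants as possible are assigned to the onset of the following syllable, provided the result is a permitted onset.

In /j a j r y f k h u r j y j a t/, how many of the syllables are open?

1

Vowels present: a, y, u, y, a; each is a nucleus, giving 5 syllables.
σ1/σ2 boundary: /jr/; trying suffixes from longest down, /r/ is the first permitted one, so coda /j/ | onset /r/.
σ2/σ3 boundary: /fkh/ — longest licit onset from the right is /h/, leaving /fk/ as coda.
σ3/σ4 boundary: /rj/ — longest licit onset from the right is /j/, leaving /r/ as coda.
σ4/σ5 boundary: /j/ is a single consonant, so it becomes the next onset.
Syllabification: jaj.ryfk.hur.jy.jat.
Classifying each syllable: /jaj/ (closed), /ryfk/ (closed), /hur/ (closed), /jy/ (open), /jat/ (closed).
Open syllables: 1.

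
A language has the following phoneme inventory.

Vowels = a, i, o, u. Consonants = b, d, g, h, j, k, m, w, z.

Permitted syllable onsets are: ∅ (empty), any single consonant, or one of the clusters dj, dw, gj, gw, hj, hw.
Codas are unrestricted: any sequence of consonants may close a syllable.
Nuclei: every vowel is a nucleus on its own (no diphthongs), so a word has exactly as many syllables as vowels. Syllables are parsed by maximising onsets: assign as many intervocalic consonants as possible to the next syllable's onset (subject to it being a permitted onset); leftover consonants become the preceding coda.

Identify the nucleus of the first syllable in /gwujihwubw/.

u

Vowels present: u, i, u; each is a nucleus, giving 3 syllables.
The first nucleus (vowel 1 from the left) is /u/.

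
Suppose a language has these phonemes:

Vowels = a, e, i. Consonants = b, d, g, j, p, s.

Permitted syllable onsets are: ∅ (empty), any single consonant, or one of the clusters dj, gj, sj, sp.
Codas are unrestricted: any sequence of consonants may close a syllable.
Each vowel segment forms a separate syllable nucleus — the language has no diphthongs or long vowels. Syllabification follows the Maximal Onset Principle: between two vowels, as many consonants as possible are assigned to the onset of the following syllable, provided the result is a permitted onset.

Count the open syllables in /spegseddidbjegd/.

0

Vowels present: e, e, i, e; each is a nucleus, giving 4 syllables.
σ1/σ2 boundary: /gs/; trying suffixes from longest down, /s/ is the first permitted one, so coda /g/ | onset /s/.
σ2/σ3 boundary: /dd/ — longest licit onset from the right is /d/, leaving /d/ as coda.
σ3/σ4 boundary: /dbj/; trying suffixes from longest down, /j/ is the first permitted one, so coda /db/ | onset /j/.
Putting it together: speg.sed.didb.jegd.
Classifying each syllable: /speg/ (closed), /sed/ (closed), /didb/ (closed), /jegd/ (closed).
Open syllables: 0.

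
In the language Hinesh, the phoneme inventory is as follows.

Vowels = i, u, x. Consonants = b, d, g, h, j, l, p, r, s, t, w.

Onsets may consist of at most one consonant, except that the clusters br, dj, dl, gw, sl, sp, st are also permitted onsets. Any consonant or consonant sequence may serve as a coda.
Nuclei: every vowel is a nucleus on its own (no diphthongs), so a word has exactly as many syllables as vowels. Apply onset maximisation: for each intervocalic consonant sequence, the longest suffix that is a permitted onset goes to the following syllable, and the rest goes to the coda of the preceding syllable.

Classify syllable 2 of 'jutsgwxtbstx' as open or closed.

closed

Vowels present: u, x, x; each is a nucleus, giving 3 syllables.
σ1/σ2 boundary: cluster /tsgw/ — the longest permitted-onset suffix is /gw/; onset = /gw/, preceding coda = /ts/.
σ2/σ3 boundary: cluster /tbst/ — the longest permitted-onset suffix is /st/; onset = /st/, preceding coda = /tb/.
So the parse is juts.gwxtb.stx.
Syllable 2 is /gwxtb/ with coda /tb/, so it is closed.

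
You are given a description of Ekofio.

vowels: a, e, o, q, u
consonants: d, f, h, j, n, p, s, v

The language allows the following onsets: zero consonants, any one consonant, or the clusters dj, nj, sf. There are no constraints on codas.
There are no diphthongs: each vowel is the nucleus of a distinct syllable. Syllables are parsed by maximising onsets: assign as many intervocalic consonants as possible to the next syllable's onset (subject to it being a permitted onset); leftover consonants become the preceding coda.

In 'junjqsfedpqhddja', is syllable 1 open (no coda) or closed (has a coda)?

Vowels present: u, q, e, q, a; each is a nucleus, giving 5 syllables.
σ1/σ2 boundary: cluster /nj/ — /nj/ is itself a permitted onset, so the whole cluster goes right; preceding coda = ∅.
σ2/σ3 boundary: /sf/ is a licit onset in full, so it all attaches to the next syllable.
σ3/σ4 boundary: /dp/ splits as /d/ + /p/ (/p/ is the longest suffix that is a licit onset).
σ4/σ5 boundary: /hddj/; trying suffixes from longest down, /dj/ is the first permitted one, so coda /hd/ | onset /dj/.
Result: ju.njq.sfed.pqhd.dja.
Syllable 1 is /ju/; it ends in its nucleus with no coda, so it is open.

open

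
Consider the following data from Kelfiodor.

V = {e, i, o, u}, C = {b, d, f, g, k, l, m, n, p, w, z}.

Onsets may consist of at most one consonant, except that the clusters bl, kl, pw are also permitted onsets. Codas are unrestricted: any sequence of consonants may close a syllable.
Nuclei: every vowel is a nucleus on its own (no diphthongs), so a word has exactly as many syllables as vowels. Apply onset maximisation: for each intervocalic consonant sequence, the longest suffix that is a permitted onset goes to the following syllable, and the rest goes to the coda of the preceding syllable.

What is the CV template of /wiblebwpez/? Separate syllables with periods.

CV.CCVCC.CVC

Nuclei (vowels): i, e, e → 3 syllables.
V1 /i/ – V2 /e/: /bl/ is a licit onset in full, so it all attaches to the next syllable.
V2 /e/ – V3 /e/: /bwp/ splits as /bw/ + /p/ (/p/ is the longest suffix that is a licit onset).
Syllabification: wi.blebw.pez.
Mapping each syllable to C/V: /wi/ → CV, /blebw/ → CCVCC, /pez/ → CVC.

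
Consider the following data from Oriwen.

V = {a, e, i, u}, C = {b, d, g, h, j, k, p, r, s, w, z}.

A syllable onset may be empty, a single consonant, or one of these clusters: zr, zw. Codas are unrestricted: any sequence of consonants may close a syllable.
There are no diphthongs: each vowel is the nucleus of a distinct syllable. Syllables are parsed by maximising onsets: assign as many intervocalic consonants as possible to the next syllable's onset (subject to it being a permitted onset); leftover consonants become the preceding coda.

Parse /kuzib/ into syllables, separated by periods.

The vowels are u, i — 2 nuclei, so 2 syllables.
V1 /u/ – V2 /i/: just /z/ — single C goes to the following onset.

ku.zib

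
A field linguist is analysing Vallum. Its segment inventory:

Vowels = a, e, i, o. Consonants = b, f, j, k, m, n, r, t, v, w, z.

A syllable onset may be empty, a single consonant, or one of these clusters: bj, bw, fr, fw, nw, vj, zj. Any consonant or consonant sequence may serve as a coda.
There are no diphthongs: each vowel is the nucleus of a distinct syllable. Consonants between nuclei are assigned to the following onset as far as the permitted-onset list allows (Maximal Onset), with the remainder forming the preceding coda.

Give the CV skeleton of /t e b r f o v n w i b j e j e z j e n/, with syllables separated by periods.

Vowels present: e, o, i, e, e, e; each is a nucleus, giving 6 syllables.
/e…o/ gap (V1→V2): cluster /brf/ — the longest permitted-onset suffix is /f/; onset = /f/, preceding coda = /br/.
/o…i/ gap (V2→V3): cluster /vnw/ — the longest permitted-onset suffix is /nw/; onset = /nw/, preceding coda = /v/.
/i…e/ gap (V3→V4): /bj/ — entire cluster is a permitted onset → onset /bj/, coda ∅.
/e…e/ gap (V4→V5): /j/ → onset of the next syllable (single consonants are always licit onsets).
/e…e/ gap (V5→V6): /zj/ — entire cluster is a permitted onset → onset /zj/, coda ∅.
So the parse is tebr.fov.nwi.bje.je.zjen.
Mapping each syllable to C/V: /tebr/ → CVCC, /fov/ → CVC, /nwi/ → CCV, /bje/ → CCV, /je/ → CV, /zjen/ → CCVC.

CVCC.CVC.CCV.CCV.CV.CCVC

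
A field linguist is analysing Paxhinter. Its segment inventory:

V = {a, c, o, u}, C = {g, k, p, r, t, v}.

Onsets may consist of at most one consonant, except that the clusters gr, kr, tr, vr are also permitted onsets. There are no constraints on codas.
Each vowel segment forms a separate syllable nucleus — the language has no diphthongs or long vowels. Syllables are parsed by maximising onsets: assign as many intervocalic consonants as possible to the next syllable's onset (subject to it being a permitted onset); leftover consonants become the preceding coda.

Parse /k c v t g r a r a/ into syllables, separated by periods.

Vowels present: c, a, a; each is a nucleus, giving 3 syllables.
Between /c/ (V1) and /a/ (V2): /vtgr/ splits as /vt/ + /gr/ (/gr/ is the longest suffix that is a licit onset).
Between /a/ (V2) and /a/ (V3): just /r/ — single C goes to the following onset.

kcvt.gra.ra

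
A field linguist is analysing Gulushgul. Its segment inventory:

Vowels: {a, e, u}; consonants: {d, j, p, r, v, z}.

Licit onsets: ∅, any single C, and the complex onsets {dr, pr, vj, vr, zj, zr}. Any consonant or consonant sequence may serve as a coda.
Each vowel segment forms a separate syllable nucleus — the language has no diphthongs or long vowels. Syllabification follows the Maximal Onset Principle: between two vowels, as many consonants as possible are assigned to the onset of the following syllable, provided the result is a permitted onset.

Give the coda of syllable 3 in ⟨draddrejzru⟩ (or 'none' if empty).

Vowels present: a, e, u; each is a nucleus, giving 3 syllables.
Between /a/ (V1) and /e/ (V2): cluster /ddr/ — the longest permitted-onset suffix is /dr/; onset = /dr/, preceding coda = /d/.
Between /e/ (V2) and /u/ (V3): /jzr/ — longest licit onset from the right is /zr/, leaving /j/ as coda.
Putting it together: drad.drej.zru.
Syllable 3 is /zru/: onset /zr/, nucleus /u/, coda ∅.

none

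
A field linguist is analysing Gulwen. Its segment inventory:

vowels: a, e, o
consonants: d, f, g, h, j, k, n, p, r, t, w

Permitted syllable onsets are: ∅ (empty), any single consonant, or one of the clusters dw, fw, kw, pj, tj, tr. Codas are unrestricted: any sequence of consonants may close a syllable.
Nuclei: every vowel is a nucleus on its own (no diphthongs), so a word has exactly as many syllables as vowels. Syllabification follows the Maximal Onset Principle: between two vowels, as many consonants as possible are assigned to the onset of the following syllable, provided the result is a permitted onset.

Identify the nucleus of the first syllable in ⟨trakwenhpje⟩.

The vowels are a, e, e — 3 nuclei, so 3 syllables.
The first nucleus (vowel 1 from the left) is /a/.

a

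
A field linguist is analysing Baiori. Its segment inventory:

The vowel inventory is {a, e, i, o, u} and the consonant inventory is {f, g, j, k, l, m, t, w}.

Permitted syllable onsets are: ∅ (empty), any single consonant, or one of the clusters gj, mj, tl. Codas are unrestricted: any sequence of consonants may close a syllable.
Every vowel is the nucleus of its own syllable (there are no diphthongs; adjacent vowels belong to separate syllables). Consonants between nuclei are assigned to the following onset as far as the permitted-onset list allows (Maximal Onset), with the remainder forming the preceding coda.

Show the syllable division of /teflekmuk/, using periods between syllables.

tef.lek.muk

Vowels present: e, e, u; each is a nucleus, giving 3 syllables.
Between /e/ (V1) and /e/ (V2): /fl/ — longest licit onset from the right is /l/, leaving /f/ as coda.
Between /e/ (V2) and /u/ (V3): /km/; trying suffixes from longest down, /m/ is the first permitted one, so coda /k/ | onset /m/.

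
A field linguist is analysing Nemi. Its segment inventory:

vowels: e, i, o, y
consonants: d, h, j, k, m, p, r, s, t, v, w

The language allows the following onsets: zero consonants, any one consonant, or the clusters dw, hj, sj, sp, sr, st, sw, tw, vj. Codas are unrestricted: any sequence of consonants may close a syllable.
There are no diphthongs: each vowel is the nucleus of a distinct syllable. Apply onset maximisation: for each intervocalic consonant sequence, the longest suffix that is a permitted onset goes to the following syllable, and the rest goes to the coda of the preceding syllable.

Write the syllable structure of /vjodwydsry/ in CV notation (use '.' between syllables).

Nuclei (vowels): o, y, y → 3 syllables.
V1 /o/ – V2 /y/: cluster /dw/ — /dw/ is itself a permitted onset, so the whole cluster goes right; preceding coda = ∅.
V2 /y/ – V3 /y/: /dsr/ splits as /d/ + /sr/ (/sr/ is the longest suffix that is a licit onset).
So the parse is vjo.dwyd.sry.
Mapping each syllable to C/V: /vjo/ → CCV, /dwyd/ → CCVC, /sry/ → CCV.

CCV.CCVC.CCV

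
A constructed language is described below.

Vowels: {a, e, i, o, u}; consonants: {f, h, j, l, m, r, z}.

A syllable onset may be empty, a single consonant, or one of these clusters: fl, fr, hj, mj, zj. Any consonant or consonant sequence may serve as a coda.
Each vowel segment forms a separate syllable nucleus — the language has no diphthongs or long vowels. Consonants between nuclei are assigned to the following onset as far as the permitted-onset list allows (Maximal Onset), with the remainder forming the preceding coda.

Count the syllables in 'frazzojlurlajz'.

4

The vowels are a, o, u, a — 4 nuclei, so 4 syllables.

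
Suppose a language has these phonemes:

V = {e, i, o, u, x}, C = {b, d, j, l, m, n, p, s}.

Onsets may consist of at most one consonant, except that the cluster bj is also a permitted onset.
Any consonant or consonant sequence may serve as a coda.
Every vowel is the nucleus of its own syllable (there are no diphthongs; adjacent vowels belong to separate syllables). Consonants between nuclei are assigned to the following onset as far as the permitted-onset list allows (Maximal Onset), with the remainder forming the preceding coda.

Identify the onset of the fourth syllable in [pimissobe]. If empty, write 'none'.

The vowels are i, i, o, e — 4 nuclei, so 4 syllables.
σ1/σ2 boundary: /m/ → onset of the next syllable (single consonants are always licit onsets).
σ2/σ3 boundary: cluster /ss/ — the longest permitted-onset suffix is /s/; onset = /s/, preceding coda = /s/.
σ3/σ4 boundary: /b/ is a single consonant, so it becomes the next onset.
So the parse is pi.mis.so.be.
Syllable 4 is /be/: onset /b/, nucleus /e/, coda ∅.

b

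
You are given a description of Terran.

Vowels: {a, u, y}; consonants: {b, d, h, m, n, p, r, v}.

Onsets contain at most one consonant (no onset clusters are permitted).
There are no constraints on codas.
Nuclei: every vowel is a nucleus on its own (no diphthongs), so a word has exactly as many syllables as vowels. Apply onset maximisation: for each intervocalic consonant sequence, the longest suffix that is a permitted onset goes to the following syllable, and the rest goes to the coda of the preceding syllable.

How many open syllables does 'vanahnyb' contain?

1

Vowels present: a, a, y; each is a nucleus, giving 3 syllables.
/a…a/ gap (V1→V2): /n/ → onset of the next syllable (single consonants are always licit onsets).
/a…y/ gap (V2→V3): /hn/ splits as /h/ + /n/ (/n/ is the longest suffix that is a licit onset).
So the parse is va.nah.nyb.
Classifying each syllable: /va/ (open), /nah/ (closed), /nyb/ (closed).
Open syllables: 1.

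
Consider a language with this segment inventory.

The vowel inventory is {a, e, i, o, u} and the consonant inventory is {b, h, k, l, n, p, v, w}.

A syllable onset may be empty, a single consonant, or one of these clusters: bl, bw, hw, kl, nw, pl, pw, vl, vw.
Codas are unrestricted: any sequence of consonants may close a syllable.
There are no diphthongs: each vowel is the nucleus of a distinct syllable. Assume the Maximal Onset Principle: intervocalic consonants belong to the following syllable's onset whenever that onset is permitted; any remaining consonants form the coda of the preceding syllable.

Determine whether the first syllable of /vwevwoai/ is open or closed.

Nuclei (vowels): e, o, a, i → 4 syllables.
σ1/σ2 boundary: /vw/ — entire cluster is a permitted onset → onset /vw/, coda ∅.
σ2/σ3 boundary: nothing intervenes; syllable break is V.V.
σ3/σ4 boundary: nothing intervenes; syllable break is V.V.
Putting it together: vwe.vwo.a.i.
Syllable 1 is /vwe/; it ends in its nucleus with no coda, so it is open.

open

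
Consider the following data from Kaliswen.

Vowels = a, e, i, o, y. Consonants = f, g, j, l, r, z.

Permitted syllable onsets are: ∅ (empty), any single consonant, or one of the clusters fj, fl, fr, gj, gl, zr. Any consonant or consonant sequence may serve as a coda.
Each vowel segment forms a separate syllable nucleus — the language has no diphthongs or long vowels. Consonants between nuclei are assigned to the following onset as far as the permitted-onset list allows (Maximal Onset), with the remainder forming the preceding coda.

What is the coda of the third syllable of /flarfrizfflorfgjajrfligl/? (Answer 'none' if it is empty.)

rf

Vowels present: a, i, o, a, i; each is a nucleus, giving 5 syllables.
V1 /a/ – V2 /i/: /rfr/ — longest licit onset from the right is /fr/, leaving /r/ as coda.
V2 /i/ – V3 /o/: /zffl/ — longest licit onset from the right is /fl/, leaving /zf/ as coda.
V3 /o/ – V4 /a/: cluster /rfgj/ — the longest permitted-onset suffix is /gj/; onset = /gj/, preceding coda = /rf/.
V4 /a/ – V5 /i/: /jrfl/ splits as /jr/ + /fl/ (/fl/ is the longest suffix that is a licit onset).
Syllabification: flar.frizf.florf.gjajr.fligl.
Syllable 3 is /florf/: onset /fl/, nucleus /o/, coda /rf/.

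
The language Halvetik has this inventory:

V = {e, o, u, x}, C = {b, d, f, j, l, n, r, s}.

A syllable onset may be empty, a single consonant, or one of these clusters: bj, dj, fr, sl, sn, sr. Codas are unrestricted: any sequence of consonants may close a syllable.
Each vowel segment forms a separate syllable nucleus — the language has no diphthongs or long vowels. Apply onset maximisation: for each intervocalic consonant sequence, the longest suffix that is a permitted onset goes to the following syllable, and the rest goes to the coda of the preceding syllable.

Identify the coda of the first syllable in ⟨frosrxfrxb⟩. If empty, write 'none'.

none

The vowels are o, x, x — 3 nuclei, so 3 syllables.
/o…x/ gap (V1→V2): cluster /sr/ — /sr/ is itself a permitted onset, so the whole cluster goes right; preceding coda = ∅.
/x…x/ gap (V2→V3): /fr/ is a licit onset in full, so it all attaches to the next syllable.
Result: fro.srx.frxb.
Syllable 1 is /fro/: onset /fr/, nucleus /o/, coda ∅.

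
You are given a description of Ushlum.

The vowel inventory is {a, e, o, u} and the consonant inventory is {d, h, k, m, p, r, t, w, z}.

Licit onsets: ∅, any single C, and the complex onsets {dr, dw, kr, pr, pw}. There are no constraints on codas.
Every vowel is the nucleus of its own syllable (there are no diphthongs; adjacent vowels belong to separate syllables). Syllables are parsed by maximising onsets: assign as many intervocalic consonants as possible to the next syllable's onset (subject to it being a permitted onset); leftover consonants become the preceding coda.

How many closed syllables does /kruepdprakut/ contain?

Vowels present: u, e, a, u; each is a nucleus, giving 4 syllables.
Between /u/ (V1) and /e/ (V2): no consonants, so the boundary falls immediately after /u/.
Between /e/ (V2) and /a/ (V3): /pdpr/; trying suffixes from longest down, /pr/ is the first permitted one, so coda /pd/ | onset /pr/.
Between /a/ (V3) and /u/ (V4): /k/ is a single consonant, so it becomes the next onset.
Putting it together: kru.epd.pra.kut.
Classifying each syllable: /kru/ (open), /epd/ (closed), /pra/ (open), /kut/ (closed).
Closed syllables: 2.

2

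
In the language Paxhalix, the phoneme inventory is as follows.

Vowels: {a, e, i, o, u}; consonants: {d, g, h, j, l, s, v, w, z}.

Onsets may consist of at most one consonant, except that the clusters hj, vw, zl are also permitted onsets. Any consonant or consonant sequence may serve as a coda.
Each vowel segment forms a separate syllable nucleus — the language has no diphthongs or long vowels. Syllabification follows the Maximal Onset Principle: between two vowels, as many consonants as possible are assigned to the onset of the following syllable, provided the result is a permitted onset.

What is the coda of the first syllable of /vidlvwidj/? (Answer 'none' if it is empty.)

dl

Vowels present: i, i; each is a nucleus, giving 2 syllables.
σ1/σ2 boundary: /dlvw/ — longest licit onset from the right is /vw/, leaving /dl/ as coda.
Syllabification: vidl.vwidj.
Syllable 1 is /vidl/: onset /v/, nucleus /i/, coda /dl/.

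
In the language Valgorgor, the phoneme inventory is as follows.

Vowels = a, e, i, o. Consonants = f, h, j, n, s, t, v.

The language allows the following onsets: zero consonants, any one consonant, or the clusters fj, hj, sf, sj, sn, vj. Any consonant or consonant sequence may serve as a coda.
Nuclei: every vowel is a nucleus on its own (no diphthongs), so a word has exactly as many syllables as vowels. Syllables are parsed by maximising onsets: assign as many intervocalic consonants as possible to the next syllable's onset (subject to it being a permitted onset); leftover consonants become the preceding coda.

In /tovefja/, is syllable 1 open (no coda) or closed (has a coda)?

open

Nuclei (vowels): o, e, a → 3 syllables.
σ1/σ2 boundary: /v/ is a single consonant, so it becomes the next onset.
σ2/σ3 boundary: cluster /fj/ — /fj/ is itself a permitted onset, so the whole cluster goes right; preceding coda = ∅.
So the parse is to.ve.fja.
Syllable 1 is /to/; it ends in its nucleus with no coda, so it is open.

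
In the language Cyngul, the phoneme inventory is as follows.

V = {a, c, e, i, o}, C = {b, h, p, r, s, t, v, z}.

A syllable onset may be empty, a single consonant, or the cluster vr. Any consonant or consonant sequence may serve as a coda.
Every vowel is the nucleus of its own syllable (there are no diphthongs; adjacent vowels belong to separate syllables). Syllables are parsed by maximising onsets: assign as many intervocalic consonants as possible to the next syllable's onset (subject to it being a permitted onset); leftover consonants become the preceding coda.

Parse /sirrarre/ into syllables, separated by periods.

The vowels are i, a, e — 3 nuclei, so 3 syllables.
σ1/σ2 boundary: cluster /rr/ — the longest permitted-onset suffix is /r/; onset = /r/, preceding coda = /r/.
σ2/σ3 boundary: /rr/ splits as /r/ + /r/ (/r/ is the longest suffix that is a licit onset).

sir.rar.re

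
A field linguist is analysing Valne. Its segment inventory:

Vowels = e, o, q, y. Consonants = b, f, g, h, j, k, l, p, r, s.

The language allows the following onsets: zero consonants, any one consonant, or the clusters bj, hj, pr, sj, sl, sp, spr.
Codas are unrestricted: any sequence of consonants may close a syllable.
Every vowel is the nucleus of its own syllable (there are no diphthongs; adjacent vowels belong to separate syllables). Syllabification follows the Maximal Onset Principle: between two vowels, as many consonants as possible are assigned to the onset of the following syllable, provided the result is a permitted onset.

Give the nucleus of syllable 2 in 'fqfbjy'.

Vowels present: q, y; each is a nucleus, giving 2 syllables.
The second nucleus (vowel 2 from the left) is /y/.

y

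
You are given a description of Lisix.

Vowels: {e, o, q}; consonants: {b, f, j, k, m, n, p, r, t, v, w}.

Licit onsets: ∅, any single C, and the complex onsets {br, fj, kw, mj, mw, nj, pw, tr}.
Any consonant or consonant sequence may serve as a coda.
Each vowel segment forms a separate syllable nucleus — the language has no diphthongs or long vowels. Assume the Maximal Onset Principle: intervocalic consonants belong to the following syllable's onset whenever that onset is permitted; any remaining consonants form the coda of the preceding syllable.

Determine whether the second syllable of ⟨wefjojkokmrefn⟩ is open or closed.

The vowels are e, o, o, e — 4 nuclei, so 4 syllables.
Between /e/ (V1) and /o/ (V2): /fj/ is a licit onset in full, so it all attaches to the next syllable.
Between /o/ (V2) and /o/ (V3): /jk/; trying suffixes from longest down, /k/ is the first permitted one, so coda /j/ | onset /k/.
Between /o/ (V3) and /e/ (V4): /kmr/ splits as /km/ + /r/ (/r/ is the longest suffix that is a licit onset).
Result: we.fjoj.kokm.refn.
Syllable 2 is /fjoj/ with coda /j/, so it is closed.

closed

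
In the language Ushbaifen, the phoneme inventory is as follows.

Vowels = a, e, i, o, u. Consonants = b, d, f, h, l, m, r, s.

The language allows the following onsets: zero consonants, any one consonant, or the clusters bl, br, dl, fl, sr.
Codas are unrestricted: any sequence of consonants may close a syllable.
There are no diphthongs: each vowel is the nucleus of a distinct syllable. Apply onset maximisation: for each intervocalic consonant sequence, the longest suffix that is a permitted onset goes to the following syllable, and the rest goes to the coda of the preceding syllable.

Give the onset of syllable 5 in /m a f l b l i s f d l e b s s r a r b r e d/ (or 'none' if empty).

The vowels are a, i, e, a, e — 5 nuclei, so 5 syllables.
Between /a/ (V1) and /i/ (V2): /flbl/; trying suffixes from longest down, /bl/ is the first permitted one, so coda /fl/ | onset /bl/.
Between /i/ (V2) and /e/ (V3): /sfdl/; trying suffixes from longest down, /dl/ is the first permitted one, so coda /sf/ | onset /dl/.
Between /e/ (V3) and /a/ (V4): /bssr/ — longest licit onset from the right is /sr/, leaving /bs/ as coda.
Between /a/ (V4) and /e/ (V5): /rbr/ — longest licit onset from the right is /br/, leaving /r/ as coda.
So the parse is mafl.blisf.dlebs.srar.bred.
Syllable 5 is /bred/: onset /br/, nucleus /e/, coda /d/.

br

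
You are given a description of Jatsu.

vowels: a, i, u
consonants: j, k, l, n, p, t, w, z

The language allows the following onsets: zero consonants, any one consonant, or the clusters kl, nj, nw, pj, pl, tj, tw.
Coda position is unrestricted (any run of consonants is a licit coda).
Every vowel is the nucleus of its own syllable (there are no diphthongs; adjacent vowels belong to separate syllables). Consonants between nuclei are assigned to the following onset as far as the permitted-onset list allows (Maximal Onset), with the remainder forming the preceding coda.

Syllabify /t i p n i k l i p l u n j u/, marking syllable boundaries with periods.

The vowels are i, i, i, u, u — 5 nuclei, so 5 syllables.
Between /i/ (V1) and /i/ (V2): /pn/ splits as /p/ + /n/ (/n/ is the longest suffix that is a licit onset).
Between /i/ (V2) and /i/ (V3): /kl/ — entire cluster is a permitted onset → onset /kl/, coda ∅.
Between /i/ (V3) and /u/ (V4): /pl/ is a licit onset in full, so it all attaches to the next syllable.
Between /u/ (V4) and /u/ (V5): cluster /nj/ — /nj/ is itself a permitted onset, so the whole cluster goes right; preceding coda = ∅.

tip.ni.kli.plu.nju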